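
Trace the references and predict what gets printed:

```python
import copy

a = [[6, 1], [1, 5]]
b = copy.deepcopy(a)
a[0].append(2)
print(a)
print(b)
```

Key concept: deep copy is fully independent.
Step by step:
`a = [[6, 1], [1, 5]]` → a = [[6, 1], [1, 5]]
`b = copy.deepcopy(a)` → b = [[6, 1], [1, 5]]
`a[0].append(2)` → a = [[6, 1, 2], [1, 5]]
`print(a)` → prints [[6, 1, 2], [1, 5]]
`print(b)` → prints [[6, 1], [1, 5]]

Answer:
[[6, 1, 2], [1, 5]]
[[6, 1], [1, 5]]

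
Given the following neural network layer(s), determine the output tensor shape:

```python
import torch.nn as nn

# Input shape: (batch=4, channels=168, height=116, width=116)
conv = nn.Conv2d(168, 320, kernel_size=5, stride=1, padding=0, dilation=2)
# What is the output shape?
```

Input: (4, 168, 116, 116) -> Output: (4, 320, 108, 108)

Answer: (4, 320, 108, 108)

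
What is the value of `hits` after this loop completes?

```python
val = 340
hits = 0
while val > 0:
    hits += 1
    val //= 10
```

Count digits by repeated division by 10
`hits` takes the values: 0 → 1 → 2 → 3

Answer: 3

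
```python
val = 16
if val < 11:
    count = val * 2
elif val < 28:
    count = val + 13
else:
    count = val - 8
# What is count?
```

Trace:
`val = 16` → val = 16
`if val < 11: ...` → val < 11 is False, val < 28 is True → count = 29
So count = 29

Answer: 29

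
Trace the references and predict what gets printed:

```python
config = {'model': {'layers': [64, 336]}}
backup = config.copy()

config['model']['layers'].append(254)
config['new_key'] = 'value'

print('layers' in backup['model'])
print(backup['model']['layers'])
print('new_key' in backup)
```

Key concept: shallow copy gotcha with nested dict.
Step by step:
`config = {'model': {'layers': [64, 336]}}` → config = {'model': {'layers': [64, 336]}}
`backup = config.copy()` → backup = {'model': {'layers': [64, 336]}}
`config['model']['layers'].append(254)` → config = {'model': {'layers': [64, 336, 254]}}; backup = {'model': {'layers': [64, 336, 254]}}
`config['new_key'] = 'value'` → config = {'model': {'layers': [64, 336, 254]}, 'new_key': 'value'}
`print('layers' in backup['model'])` → prints True
`print(backup['model']['layers'])` → prints [64, 336, 254]
`print('new_key' in backup)` → prints False

Answer:
True
[64, 336, 254]
False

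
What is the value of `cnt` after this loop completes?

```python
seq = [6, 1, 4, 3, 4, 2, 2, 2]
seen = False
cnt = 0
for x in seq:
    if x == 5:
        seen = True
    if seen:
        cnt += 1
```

Count elements after first 5 in [6, 1, 4, 3, 4, 2, 2, 2]
`cnt` takes the values: 0

Answer: 0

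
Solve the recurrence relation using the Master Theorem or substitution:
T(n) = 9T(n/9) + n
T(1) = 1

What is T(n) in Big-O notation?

By Master Theorem: a=9, b=9, f(n)=n. Since log_9(9) = 1 and f(n) = Θ(n^1), Case 2 applies. T(n) = O(n log n).

Answer: O(n log n)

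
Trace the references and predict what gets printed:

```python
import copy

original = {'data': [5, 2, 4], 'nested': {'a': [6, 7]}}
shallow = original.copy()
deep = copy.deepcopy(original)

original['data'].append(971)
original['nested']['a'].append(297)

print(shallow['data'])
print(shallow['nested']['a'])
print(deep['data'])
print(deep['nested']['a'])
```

Key concept: comparing shallow vs deep copy.
Step by step:
`original = {'data': [5, 2, 4], 'nested': {'a': [6, 7]}}` → original = {'data': [5, 2, 4], 'nested': {'a': [6, 7]}}
`shallow = original.copy()` → shallow = {'data': [5, 2, 4], 'nested': {'a': [6, 7]}}
`deep = copy.deepcopy(original)` → deep = {'data': [5, 2, 4], 'nested': {'a': [6, 7]}}
`original['data'].append(971)` → original = {'data': [5, 2, 4, 971], 'nested': {'a': [6, 7]}}; shallow = {'data': [5, 2, 4, 971], 'nested': {'a': [6, 7]}}
`original['nested']['a'].append(297)` → original = {'data': [5, 2, 4, 971], 'nested': {'a': [6, 7, 297]}}; shallow = {'data': [5, 2, 4, 971], 'nested': {'a': [6, 7, 297]}}
`print(shallow['data'])` → prints [5, 2, 4, 971]
`print(shallow['nested']['a'])` → prints [6, 7, 297]
`print(deep['data'])` → prints [5, 2, 4]
`print(deep['nested']['a'])` → prints [6, 7]

Answer:
[5, 2, 4, 971]
[6, 7, 297]
[5, 2, 4]
[6, 7]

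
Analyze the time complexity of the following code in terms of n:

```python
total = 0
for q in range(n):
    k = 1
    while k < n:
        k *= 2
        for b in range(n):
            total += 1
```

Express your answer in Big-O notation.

Each loop level contributes: n × log n × n. Multiplying the contributions gives O(n^2 log n).

Answer: O(n^2 log n)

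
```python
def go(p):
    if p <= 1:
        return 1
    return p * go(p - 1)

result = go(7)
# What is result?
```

go(7) = 7 * 6 * 5 * 4 * 3 * 2 * 1 = 5040

Answer: 5040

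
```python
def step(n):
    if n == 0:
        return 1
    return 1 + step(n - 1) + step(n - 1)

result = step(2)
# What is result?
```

step(n) = 1 + 2·step(n-1), step(0)=1. Closed form: (1+1)·2^2 - 1 = 7.

Answer: 7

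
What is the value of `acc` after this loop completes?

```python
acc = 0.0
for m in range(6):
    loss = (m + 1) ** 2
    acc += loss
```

Sum of squared losses 1² + 2² + ... + 6²
`acc` takes the values: 0.0 → 1.0 → 5.0 → 14.0 → 30.0 → 55.0 → 91.0

Answer: 91.0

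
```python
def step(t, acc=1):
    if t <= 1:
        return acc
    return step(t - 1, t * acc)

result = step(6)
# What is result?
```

Accumulator trace (n, acc): (6, 1) -> (5, 6) -> (4, 30) -> (3, 120) -> (2, 360) -> (1, 720) -> return 720

Answer: 720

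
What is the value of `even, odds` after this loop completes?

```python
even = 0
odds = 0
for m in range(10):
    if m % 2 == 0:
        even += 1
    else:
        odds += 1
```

Count evens and odds in range(10)
`even, odds` takes the values: (0, 0) → (1, 0) → (1, 1) → (2, 1) → (2, 2) → (3, 2) → (3, 3) → (4, 3) → (4, 4) → (5, 4) → (5, 5)

Answer: 5, 5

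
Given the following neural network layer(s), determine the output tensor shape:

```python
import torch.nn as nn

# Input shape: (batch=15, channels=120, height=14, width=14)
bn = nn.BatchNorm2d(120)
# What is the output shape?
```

Input: (15, 120, 14, 14) -> Output: (15, 120, 14, 14)

Answer: (15, 120, 14, 14)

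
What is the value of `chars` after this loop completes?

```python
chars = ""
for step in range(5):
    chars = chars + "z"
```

Repeat 'z' 5 times
`chars` takes the values: "" → "z" → "zz" → "zzz" → "zzzz" → "zzzzz"

Answer: "zzzzz"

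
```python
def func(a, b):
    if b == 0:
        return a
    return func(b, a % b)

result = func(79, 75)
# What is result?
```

func(79, 75) -> func(75, 4) -> func(4, 3) -> func(3, 1) -> func(1, 0) -> 1

Answer: 1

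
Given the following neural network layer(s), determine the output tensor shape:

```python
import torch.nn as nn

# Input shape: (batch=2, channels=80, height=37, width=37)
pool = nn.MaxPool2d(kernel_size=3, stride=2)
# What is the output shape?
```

Input: (2, 80, 37, 37) -> Output: (2, 80, 18, 18)

Answer: (2, 80, 18, 18)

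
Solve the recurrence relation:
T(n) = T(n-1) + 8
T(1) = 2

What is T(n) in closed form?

Unrolling: T(n) = T(1) + 8·(n-1) = 2 + 8(n-1) = 8n - 6.

Answer: T(n) = 8n - 6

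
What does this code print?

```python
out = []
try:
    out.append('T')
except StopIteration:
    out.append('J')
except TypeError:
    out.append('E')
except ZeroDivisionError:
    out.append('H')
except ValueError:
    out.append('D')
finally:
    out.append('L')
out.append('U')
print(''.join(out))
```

Execution trace: 'T' (try body, no exception) → 'L' (finally) → 'U' (after the try/except). Output: TLU

Answer: TLU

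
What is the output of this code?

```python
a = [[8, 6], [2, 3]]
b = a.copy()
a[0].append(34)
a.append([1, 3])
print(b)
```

Key concept: shallow copy with nested lists.
Step by step:
`a = [[8, 6], [2, 3]]` → a = [[8, 6], [2, 3]]
`b = a.copy()` → b = [[8, 6], [2, 3]]
`a[0].append(34)` → a = [[8, 6, 34], [2, 3]]; b = [[8, 6, 34], [2, 3]]
`a.append([1, 3])` → a = [[8, 6, 34], [2, 3], [1, 3]]
`print(b)` → prints [[8, 6, 34], [2, 3]]

Answer: [[8, 6, 34], [2, 3]]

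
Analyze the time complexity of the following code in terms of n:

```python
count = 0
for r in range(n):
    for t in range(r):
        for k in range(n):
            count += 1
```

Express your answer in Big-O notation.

Each loop level contributes: n × n × n. Multiplying the contributions gives O(n^3).

Answer: O(n^3)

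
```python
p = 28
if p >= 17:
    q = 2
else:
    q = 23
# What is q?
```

Trace:
`p = 28` → p = 28
`if p >= 17: ...` → p >= 17 is True → q = 2
So q = 2

Answer: 2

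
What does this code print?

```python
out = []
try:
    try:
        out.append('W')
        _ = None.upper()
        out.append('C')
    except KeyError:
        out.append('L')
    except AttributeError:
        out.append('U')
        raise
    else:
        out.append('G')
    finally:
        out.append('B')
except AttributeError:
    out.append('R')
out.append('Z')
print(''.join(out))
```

Execution trace: 'W' (inner try body) → 'U' (inner except AttributeError) → 'B' (inner finally) → 'R' (outer except AttributeError) → 'Z' (after the try/except). Output: WUBRZ

Answer: WUBRZ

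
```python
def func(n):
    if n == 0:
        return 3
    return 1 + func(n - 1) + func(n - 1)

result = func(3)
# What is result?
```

func(n) = 1 + 2·func(n-1), func(0)=3. Closed form: (3+1)·2^3 - 1 = 31.

Answer: 31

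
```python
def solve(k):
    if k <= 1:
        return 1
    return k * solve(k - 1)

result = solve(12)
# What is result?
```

solve(12) = 12 * 11 * 10 * 9 * 8 * 7 * 6 * 5 * 4 * 3 * 2 * 1 = 479001600

Answer: 479001600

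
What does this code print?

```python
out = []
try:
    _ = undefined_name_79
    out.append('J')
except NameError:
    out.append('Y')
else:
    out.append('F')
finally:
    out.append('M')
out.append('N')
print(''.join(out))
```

Execution trace: 'Y' (except NameError) → 'M' (finally) → 'N' (after the try/except). Output: YMN

Answer: YMN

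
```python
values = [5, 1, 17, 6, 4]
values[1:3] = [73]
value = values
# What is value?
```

Trace:
`values = [5, 1, 17, 6, 4]` → values = [5, 1, 17, 6, 4]
`values[1:3] = [73]` → values = [5, 73, 6, 4]
`value = values` → value = [5, 73, 6, 4]
So value = [5, 73, 6, 4]

Answer: [5, 73, 6, 4]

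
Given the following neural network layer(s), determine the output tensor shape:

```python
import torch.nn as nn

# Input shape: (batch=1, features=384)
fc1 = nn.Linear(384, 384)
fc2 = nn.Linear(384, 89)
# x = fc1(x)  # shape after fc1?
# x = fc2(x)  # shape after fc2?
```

Input: (1, 384) -> after fc1: (1, 384) -> Output: (1, 89)

Answer: (1, 89)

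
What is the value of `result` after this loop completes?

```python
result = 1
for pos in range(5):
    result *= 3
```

3^5 = 243
`result` takes the values: 1 → 3 → 9 → 27 → 81 → 243

Answer: 243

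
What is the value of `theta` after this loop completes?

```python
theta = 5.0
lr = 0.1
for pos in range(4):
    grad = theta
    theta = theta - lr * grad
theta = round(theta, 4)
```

Gradient descent: w = 5.0 * (1 - 0.1)^4
`theta` takes the values: 5.0 → 4.5 → 4.05 → 3.645 → 3.2805

Answer: 3.2805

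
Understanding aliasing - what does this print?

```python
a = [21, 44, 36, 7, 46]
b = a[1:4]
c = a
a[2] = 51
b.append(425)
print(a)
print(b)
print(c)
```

Key concept: slice vs alias.
Step by step:
`a = [21, 44, 36, 7, 46]` → a = [21, 44, 36, 7, 46]
`b = a[1:4]` → b = [44, 36, 7]
`c = a` → c = [21, 44, 36, 7, 46] (same object as a)
`a[2] = 51` → a = [21, 44, 51, 7, 46] (same object as c); c = [21, 44, 51, 7, 46] (same object as a)
`b.append(425)` → b = [44, 36, 7, 425]
`print(a)` → prints [21, 44, 51, 7, 46]
`print(b)` → prints [44, 36, 7, 425]
`print(c)` → prints [21, 44, 51, 7, 46]

Answer:
[21, 44, 51, 7, 46]
[44, 36, 7, 425]
[21, 44, 51, 7, 46]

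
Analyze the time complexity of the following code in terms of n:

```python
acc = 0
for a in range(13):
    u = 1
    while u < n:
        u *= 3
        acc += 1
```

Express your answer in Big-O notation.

Each loop level contributes: 1 × log n. Multiplying the contributions gives O(log n).

Answer: O(log n)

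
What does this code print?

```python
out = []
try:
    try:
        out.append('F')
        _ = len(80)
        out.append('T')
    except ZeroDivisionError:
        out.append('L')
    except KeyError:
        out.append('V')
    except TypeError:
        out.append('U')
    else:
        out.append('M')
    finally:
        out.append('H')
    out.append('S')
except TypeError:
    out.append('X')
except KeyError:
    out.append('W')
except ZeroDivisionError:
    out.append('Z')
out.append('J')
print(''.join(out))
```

Execution trace: 'F' (inner try body) → 'U' (inner except TypeError) → 'H' (inner finally) → 'S' (try body, no exception) → 'J' (after the try/except). Output: FUHSJ

Answer: FUHSJ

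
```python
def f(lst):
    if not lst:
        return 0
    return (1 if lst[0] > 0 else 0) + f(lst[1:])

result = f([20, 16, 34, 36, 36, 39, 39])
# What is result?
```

Count of positive elements in [20, 16, 34, 36, 36, 39, 39] = 7

Answer: 7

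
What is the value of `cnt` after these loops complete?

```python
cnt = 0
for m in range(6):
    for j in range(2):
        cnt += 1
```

6 * 2 = 12
`cnt` takes the values: 0 → 1 → 2 → 3 → 4 → 5 → 6 → 7 → 8 → 9 → 10 → 11 → 12

Answer: 12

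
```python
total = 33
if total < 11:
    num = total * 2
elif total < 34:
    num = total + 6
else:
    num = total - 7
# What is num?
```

Trace:
`total = 33` → total = 33
`if total < 11: ...` → total < 11 is False, total < 34 is True → num = 39
So num = 39

Answer: 39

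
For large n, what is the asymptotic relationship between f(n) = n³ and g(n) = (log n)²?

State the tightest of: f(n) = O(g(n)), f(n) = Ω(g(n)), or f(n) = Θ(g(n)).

n³ vs (log n)²: f(n) = Ω(g(n)) but not O(g(n)) — n³ grows strictly faster than (log n)².

Answer: f(n) = Ω(g(n)) but not O(g(n)) — n³ grows strictly faster than (log n)².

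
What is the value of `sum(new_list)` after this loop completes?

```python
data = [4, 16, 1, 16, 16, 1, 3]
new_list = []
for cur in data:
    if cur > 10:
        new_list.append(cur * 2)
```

Sum of doubled values > 10
`new_list` takes the values: [] → [32] → [32, 32] → [32, 32, 32]
So `sum(new_list)` = 96

Answer: 96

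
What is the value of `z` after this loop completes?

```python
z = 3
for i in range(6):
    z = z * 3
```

Multiply by 3, 6 times: 3 * 3^6 = 2187
`z` takes the values: 3 → 9 → 27 → 81 → 243 → 729 → 2187

Answer: 2187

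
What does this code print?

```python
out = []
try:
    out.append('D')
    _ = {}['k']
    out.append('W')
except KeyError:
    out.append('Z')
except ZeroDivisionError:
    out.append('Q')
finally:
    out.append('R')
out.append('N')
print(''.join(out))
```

Execution trace: 'D' (try body) → 'Z' (except KeyError) → 'R' (finally) → 'N' (after the try/except). Output: DZRN

Answer: DZRN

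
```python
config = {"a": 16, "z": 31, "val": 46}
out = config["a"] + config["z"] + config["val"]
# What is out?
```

Trace:
`config = {"a": 16, "z": 31, "val": 46}` → config = {'a': 16, 'z': 31, 'val': 46}
`out = config["a"] + config["z"] + config["val"]` → out = 93
So out = 93

Answer: 93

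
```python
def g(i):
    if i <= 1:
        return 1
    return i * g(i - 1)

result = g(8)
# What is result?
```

g(8) = 8 * 7 * 6 * 5 * 4 * 3 * 2 * 1 = 40320

Answer: 40320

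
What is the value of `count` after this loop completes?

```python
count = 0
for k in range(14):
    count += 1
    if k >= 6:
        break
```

Loop breaks when k reaches 6, count is 7
`count` takes the values: 0 → 1 → 2 → 3 → 4 → 5 → 6 → 7

Answer: 7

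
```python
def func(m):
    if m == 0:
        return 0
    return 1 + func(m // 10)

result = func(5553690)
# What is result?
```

Count of digits of 5553690: 7

Answer: 7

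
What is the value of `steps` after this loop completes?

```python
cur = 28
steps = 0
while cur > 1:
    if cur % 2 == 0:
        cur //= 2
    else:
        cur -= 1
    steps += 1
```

Steps to reduce 28 to 1
`steps` takes the values: 0 → 1 → 2 → 3 → 4 → 5 → 6

Answer: 6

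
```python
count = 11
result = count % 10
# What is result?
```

Trace:
`count = 11` → count = 11
`result = count % 10` → result = 1
So result = 1

Answer: 1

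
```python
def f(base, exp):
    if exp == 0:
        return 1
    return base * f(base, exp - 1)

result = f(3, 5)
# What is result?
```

f(3, 5) = 3 * 3 * 3 * 3 * 3 = 243

Answer: 243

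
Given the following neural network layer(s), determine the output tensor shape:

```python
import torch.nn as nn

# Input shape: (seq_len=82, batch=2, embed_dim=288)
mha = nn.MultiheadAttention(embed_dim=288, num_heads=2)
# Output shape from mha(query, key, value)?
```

Input: (82, 2, 288) -> Output: (82, 2, 288)

Answer: (82, 2, 288)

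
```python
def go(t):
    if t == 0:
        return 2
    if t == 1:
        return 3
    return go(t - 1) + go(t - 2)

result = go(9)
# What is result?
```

Build up from base cases: go(0)=2, go(1)=3, go(2)=5, go(3)=8, go(4)=13, go(5)=21, go(6)=34, ..., go(9)=144

Answer: 144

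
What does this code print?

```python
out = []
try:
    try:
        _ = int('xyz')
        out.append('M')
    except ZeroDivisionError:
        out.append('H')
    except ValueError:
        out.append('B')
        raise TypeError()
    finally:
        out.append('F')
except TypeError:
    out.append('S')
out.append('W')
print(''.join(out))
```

Execution trace: 'B' (inner except ValueError) → 'F' (inner finally) → 'S' (outer except TypeError) → 'W' (after the try/except). Output: BFSW

Answer: BFSW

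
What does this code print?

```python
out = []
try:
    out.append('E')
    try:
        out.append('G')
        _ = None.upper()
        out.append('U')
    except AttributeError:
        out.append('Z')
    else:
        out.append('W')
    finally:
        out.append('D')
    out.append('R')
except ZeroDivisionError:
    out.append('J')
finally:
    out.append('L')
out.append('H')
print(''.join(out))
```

Execution trace: 'E' (try body) → 'G' (inner try body) → 'Z' (inner except AttributeError) → 'D' (inner finally) → 'R' (try body, no exception) → 'L' (finally) → 'H' (after the try/except). Output: EGZDRLH

Answer: EGZDRLH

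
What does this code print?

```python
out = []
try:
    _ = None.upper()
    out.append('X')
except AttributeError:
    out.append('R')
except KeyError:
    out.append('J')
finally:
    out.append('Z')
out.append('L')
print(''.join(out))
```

Execution trace: 'R' (except AttributeError) → 'Z' (finally) → 'L' (after the try/except). Output: RZL

Answer: RZL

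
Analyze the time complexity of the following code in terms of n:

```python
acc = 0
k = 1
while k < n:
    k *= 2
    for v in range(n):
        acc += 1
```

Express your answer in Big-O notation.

Each loop level contributes: log n × n. Multiplying the contributions gives O(n log n).

Answer: O(n log n)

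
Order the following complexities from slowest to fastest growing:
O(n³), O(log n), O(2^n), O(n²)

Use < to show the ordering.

Ordered by growth rate: O(log n) < O(n²) < O(n³) < O(2^n)

Answer: O(log n) < O(n²) < O(n³) < O(2^n)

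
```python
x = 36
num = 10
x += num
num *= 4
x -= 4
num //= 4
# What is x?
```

Trace:
`x = 36` → x = 36
`num = 10` → num = 10
`x += num` → x = 46
`num *= 4` → num = 40
`x -= 4` → x = 42
`num //= 4` → num = 10
So x = 42

Answer: 42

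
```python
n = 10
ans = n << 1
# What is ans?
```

Trace:
`n = 10` → n = 10
`ans = n << 1` → ans = 20
So ans = 20

Answer: 20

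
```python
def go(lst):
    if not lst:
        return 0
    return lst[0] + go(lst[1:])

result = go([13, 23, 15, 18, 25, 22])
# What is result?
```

13 + 23 + 15 + 18 + 25 + 22 + 0 = 116

Answer: 116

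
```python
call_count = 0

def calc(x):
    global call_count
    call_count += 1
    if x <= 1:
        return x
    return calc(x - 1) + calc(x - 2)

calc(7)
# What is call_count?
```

Calls(x) = 1 + Calls(x-1) + Calls(x-2); Calls(0)=Calls(1)=1. For x=7 this gives 41.

Answer: 41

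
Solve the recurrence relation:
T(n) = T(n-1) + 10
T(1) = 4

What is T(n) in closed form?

Unrolling: T(n) = T(1) + 10·(n-1) = 4 + 10(n-1) = 10n - 6.

Answer: T(n) = 10n - 6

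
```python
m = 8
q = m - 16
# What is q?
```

Trace:
`m = 8` → m = 8
`q = m - 16` → q = -8
So q = -8

Answer: -8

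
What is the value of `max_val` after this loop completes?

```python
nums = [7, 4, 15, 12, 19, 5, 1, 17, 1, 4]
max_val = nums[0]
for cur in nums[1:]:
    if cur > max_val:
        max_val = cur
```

Maximum of [7, 4, 15, 12, 19, 5, 1, 17, 1, 4]
`max_val` takes the values: 7 → 15 → 19

Answer: 19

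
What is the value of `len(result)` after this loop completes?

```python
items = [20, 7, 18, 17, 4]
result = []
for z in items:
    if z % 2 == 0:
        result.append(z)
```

Count even numbers in [20, 7, 18, 17, 4]
`result` takes the values: [] → [20] → [20, 18] → [20, 18, 4]
So `len(result)` = 3

Answer: 3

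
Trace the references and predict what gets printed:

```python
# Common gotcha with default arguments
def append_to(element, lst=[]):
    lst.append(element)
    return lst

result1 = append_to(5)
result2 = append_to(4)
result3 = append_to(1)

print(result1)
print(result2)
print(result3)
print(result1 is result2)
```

Key concept: mutable default argument gotcha.
Step by step:
`result1 = append_to(5)` → result1 = [5]
`result2 = append_to(4)` → result1 = [5, 4] (same object as result2); result2 = [5, 4] (same object as result1)
`result3 = append_to(1)` → result1 = [5, 4, 1] (same object as result2, result3); result2 = [5, 4, 1] (same object as result1, result3); result3 = [5, 4, 1] (same object as result1, result2)
`print(result1)` → prints [5, 4, 1]
`print(result2)` → prints [5, 4, 1]
`print(result3)` → prints [5, 4, 1]
`print(result1 is result2)` → prints True

Answer:
[5, 4, 1]
[5, 4, 1]
[5, 4, 1]
True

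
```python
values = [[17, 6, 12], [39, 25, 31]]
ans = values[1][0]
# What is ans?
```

Trace:
`values = [[17, 6, 12], [39, 25, 31]]` → values = [[17, 6, 12], [39, 25, 31]]
`ans = values[1][0]` → ans = 39
So ans = 39

Answer: 39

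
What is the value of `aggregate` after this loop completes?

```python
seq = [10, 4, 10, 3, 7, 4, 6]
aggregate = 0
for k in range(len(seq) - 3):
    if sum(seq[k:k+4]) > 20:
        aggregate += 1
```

Count windows with sum > 20
`aggregate` takes the values: 0 → 1 → 2 → 3

Answer: 3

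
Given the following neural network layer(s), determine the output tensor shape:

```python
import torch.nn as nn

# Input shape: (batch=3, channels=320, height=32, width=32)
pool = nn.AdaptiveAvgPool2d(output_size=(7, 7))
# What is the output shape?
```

Input: (3, 320, 32, 32) -> Output: (3, 320, 7, 7)

Answer: (3, 320, 7, 7)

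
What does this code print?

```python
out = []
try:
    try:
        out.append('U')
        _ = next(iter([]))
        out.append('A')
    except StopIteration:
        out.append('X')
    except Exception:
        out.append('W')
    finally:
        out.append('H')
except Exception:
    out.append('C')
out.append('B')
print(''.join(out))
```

Execution trace: 'U' (inner try body) → 'X' (inner except StopIteration) → 'H' (inner finally) → 'B' (after the try/except). Output: UXHB

Answer: UXHB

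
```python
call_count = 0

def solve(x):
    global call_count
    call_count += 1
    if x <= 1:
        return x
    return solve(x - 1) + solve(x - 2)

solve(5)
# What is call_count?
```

Calls(x) = 1 + Calls(x-1) + Calls(x-2); Calls(0)=Calls(1)=1. For x=5 this gives 15.

Answer: 15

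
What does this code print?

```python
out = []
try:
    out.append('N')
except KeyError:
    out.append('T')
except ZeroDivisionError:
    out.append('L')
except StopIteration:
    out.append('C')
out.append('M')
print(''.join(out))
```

Execution trace: 'N' (try body, no exception) → 'M' (after the try/except). Output: NM

Answer: NM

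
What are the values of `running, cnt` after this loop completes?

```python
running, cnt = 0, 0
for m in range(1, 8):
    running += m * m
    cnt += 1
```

Sum of squares and count
`running, cnt` takes the values: (0, 0) → (1, 0) → (1, 1) → (5, 1) → (5, 2) → (14, 2) → (14, 3) → (30, 3) → (30, 4) → (55, 4) → (55, 5) → (91, 5) → (91, 6) → (140, 6) → (140, 7)

Answer: 140, 7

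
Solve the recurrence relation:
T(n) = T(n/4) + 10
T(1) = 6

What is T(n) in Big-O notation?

Each step divides n by 4 and adds 10. After log_4(n) steps we reach T(1)=6. So T(n) = 10·log_4(n) + 6 = O(log n).

Answer: O(log n)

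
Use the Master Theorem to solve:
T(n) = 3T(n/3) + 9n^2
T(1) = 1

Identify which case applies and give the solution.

a=3, b=3, f(n)=9n^2. log_3(3) = 1. Since c=2 > 1 and the regularity condition holds (3(n/3)^2 = (3/3^2)n^2 with 3/3^2 < 1), Case 3 applies: T(n) = Θ(f(n)) = O(n^2).

Answer: O(n^2) - Case 3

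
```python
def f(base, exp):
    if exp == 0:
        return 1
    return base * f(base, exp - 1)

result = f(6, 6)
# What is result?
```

f(6, 6) = 6 * 6 * 6 * 6 * 6 * 6 = 46656

Answer: 46656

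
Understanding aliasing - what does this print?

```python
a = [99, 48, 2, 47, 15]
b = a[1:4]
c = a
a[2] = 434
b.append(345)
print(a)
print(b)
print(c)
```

Key concept: slice vs alias.
Step by step:
`a = [99, 48, 2, 47, 15]` → a = [99, 48, 2, 47, 15]
`b = a[1:4]` → b = [48, 2, 47]
`c = a` → c = [99, 48, 2, 47, 15] (same object as a)
`a[2] = 434` → a = [99, 48, 434, 47, 15] (same object as c); c = [99, 48, 434, 47, 15] (same object as a)
`b.append(345)` → b = [48, 2, 47, 345]
`print(a)` → prints [99, 48, 434, 47, 15]
`print(b)` → prints [48, 2, 47, 345]
`print(c)` → prints [99, 48, 434, 47, 15]

Answer:
[99, 48, 434, 47, 15]
[48, 2, 47, 345]
[99, 48, 434, 47, 15]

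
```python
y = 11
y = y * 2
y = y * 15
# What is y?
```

Trace:
`y = 11` → y = 11
`y = y * 2` → y = 22
`y = y * 15` → y = 330
So y = 330

Answer: 330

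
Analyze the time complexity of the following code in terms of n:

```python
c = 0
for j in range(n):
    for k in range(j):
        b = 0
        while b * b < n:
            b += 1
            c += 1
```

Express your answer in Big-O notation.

Each loop level contributes: n × n × √n. Multiplying the contributions gives O(n^2√n).

Answer: O(n^2√n)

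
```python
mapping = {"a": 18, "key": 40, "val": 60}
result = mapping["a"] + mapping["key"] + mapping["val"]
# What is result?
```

Trace:
`mapping = {"a": 18, "key": 40, "val": 60}` → mapping = {'a': 18, 'key': 40, 'val': 60}
`result = mapping["a"] + mapping["key"] + mapping["val"]` → result = 118
So result = 118

Answer: 118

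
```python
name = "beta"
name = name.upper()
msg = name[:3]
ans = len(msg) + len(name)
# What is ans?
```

Trace:
`name = "beta"` → name = 'beta'
`name = name.upper()` → name = 'BETA'
`msg = name[:3]` → msg = 'BET'
`ans = len(msg) + len(name)` → ans = 7
So ans = 7

Answer: 7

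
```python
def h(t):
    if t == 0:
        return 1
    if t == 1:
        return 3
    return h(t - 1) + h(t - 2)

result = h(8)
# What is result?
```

Build up from base cases: h(0)=1, h(1)=3, h(2)=4, h(3)=7, h(4)=11, h(5)=18, h(6)=29, ..., h(8)=76

Answer: 76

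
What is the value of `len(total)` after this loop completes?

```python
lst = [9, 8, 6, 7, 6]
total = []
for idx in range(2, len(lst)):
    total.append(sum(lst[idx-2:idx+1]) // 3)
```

Number of 3-element averages
`total` takes the values: [] → [7] → [7, 7] → [7, 7, 6]
So `len(total)` = 3

Answer: 3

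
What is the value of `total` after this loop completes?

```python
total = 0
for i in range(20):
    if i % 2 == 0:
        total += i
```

Sum of even numbers 0 to 19
`total` takes the values: 0 → 2 → 6 → 12 → 20 → 30 → 42 → 56 → 72 → 90

Answer: 90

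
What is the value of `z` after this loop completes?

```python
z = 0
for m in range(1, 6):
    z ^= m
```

XOR of 1 to 5
`z` takes the values: 0 → 1 → 3 → 0 → 4 → 1

Answer: 1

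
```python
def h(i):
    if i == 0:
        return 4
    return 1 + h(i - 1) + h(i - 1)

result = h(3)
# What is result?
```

h(i) = 1 + 2·h(i-1), h(0)=4. Closed form: (4+1)·2^3 - 1 = 39.

Answer: 39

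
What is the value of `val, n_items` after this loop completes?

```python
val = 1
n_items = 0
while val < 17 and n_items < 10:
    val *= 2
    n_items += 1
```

Double until >= 17 or 10 iterations
`val, n_items` takes the values: (1, 0) → (2, 0) → (2, 1) → (4, 1) → (4, 2) → (8, 2) → (8, 3) → (16, 3) → (16, 4) → (32, 4) → (32, 5)

Answer: 32, 5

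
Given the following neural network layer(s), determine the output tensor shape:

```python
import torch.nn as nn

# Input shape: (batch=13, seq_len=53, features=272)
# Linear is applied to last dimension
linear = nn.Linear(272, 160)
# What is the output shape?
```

Input: (13, 53, 272) -> Output: (13, 53, 160)

Answer: (13, 53, 160)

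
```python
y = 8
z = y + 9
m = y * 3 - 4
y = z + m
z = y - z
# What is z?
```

Trace:
`y = 8` → y = 8
`z = y + 9` → z = 17
`m = y * 3 - 4` → m = 20
`y = z + m` → y = 37
`z = y - z` → z = 20
So z = 20

Answer: 20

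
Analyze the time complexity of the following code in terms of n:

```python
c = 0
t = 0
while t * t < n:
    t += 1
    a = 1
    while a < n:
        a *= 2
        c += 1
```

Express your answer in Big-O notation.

Each loop level contributes: √n × log n. Multiplying the contributions gives O(√n log n).

Answer: O(√n log n)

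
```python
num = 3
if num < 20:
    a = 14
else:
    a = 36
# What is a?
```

Trace:
`num = 3` → num = 3
`if num < 20: ...` → num < 20 is True → a = 14
So a = 14

Answer: 14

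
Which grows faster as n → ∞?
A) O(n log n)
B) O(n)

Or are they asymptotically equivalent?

O(n log n) vs O(n): Higher order terms dominate.

Answer: A) O(n log n) grows faster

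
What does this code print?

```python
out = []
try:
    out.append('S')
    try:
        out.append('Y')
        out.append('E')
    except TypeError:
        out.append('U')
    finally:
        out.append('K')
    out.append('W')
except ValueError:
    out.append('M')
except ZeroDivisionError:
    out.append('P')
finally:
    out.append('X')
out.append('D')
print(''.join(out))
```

Execution trace: 'S' (try body) → 'Y' (inner try body) → 'E' (inner try body, no exception) → 'K' (inner finally) → 'W' (try body, no exception) → 'X' (finally) → 'D' (after the try/except). Output: SYEKWXD

Answer: SYEKWXD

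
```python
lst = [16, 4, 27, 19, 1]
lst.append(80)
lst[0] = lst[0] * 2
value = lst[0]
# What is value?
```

Trace:
`lst = [16, 4, 27, 19, 1]` → lst = [16, 4, 27, 19, 1]
`lst.append(80)` → lst = [16, 4, 27, 19, 1, 80]
`lst[0] = lst[0] * 2` → lst = [32, 4, 27, 19, 1, 80]
`value = lst[0]` → value = 32
So value = 32

Answer: 32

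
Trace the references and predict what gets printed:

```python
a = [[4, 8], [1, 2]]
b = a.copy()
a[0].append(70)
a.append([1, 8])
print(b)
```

Key concept: shallow copy with nested lists.
Step by step:
`a = [[4, 8], [1, 2]]` → a = [[4, 8], [1, 2]]
`b = a.copy()` → b = [[4, 8], [1, 2]]
`a[0].append(70)` → a = [[4, 8, 70], [1, 2]]; b = [[4, 8, 70], [1, 2]]
`a.append([1, 8])` → a = [[4, 8, 70], [1, 2], [1, 8]]
`print(b)` → prints [[4, 8, 70], [1, 2]]

Answer: [[4, 8, 70], [1, 2]]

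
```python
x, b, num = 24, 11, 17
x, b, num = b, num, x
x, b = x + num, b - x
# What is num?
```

Trace:
`x, b, num = 24, 11, 17` → x = 24; b = 11; num = 17
`x, b, num = b, num, x` → x = 11; b = 17; num = 24
`x, b = x + num, b - x` → x = 35; b = 6
So num = 24

Answer: 24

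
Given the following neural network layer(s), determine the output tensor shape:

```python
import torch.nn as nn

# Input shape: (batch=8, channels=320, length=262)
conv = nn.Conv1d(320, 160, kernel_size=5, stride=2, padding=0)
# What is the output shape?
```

Input: (8, 320, 262) -> Output: (8, 160, 129)

Answer: (8, 160, 129)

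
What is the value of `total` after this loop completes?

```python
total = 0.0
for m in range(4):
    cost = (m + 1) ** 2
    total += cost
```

Sum of squared losses 1² + 2² + ... + 4²
`total` takes the values: 0.0 → 1.0 → 5.0 → 14.0 → 30.0

Answer: 30.0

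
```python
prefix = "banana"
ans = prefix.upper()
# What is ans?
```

Trace:
`prefix = "banana"` → prefix = 'banana'
`ans = prefix.upper()` → ans = 'BANANA'
So ans = 'BANANA'

Answer: 'BANANA'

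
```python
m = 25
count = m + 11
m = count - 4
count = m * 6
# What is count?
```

Trace:
`m = 25` → m = 25
`count = m + 11` → count = 36
`m = count - 4` → m = 32
`count = m * 6` → count = 192
So count = 192

Answer: 192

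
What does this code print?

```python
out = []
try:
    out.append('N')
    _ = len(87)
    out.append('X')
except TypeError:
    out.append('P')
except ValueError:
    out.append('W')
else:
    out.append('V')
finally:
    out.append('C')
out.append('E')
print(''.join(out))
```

Execution trace: 'N' (try body) → 'P' (except TypeError) → 'C' (finally) → 'E' (after the try/except). Output: NPCE

Answer: NPCE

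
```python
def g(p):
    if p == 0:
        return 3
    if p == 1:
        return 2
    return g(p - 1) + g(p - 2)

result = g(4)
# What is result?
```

Build up from base cases: g(0)=3, g(1)=2, g(2)=5, g(3)=7, g(4)=12

Answer: 12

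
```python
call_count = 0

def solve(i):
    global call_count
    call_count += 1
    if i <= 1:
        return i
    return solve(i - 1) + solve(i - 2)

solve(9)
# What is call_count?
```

Calls(i) = 1 + Calls(i-1) + Calls(i-2); Calls(0)=Calls(1)=1. For i=9 this gives 109.

Answer: 109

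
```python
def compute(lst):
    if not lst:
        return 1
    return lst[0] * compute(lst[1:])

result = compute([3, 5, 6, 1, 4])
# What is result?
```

Product over [3, 5, 6, 1, 4] = 3 * 5 * 6 * 1 * 4 = 360

Answer: 360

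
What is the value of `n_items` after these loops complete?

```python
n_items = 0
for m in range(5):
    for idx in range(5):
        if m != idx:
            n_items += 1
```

5² - 5 (exclude diagonal)
`n_items` takes the values: 0 → 1 → 2 → 3 → 4 → 5 → 6 → 7 → 8 → 9 → 10 → 11 → 12 → 13 → 14 → 15 → 16 → 17 → 18 → 19 → 20

Answer: 20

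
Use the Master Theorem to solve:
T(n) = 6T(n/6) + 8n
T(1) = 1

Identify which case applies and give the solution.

a=6, b=6, f(n)=8n. log_6(6) = 1. Since c=1 = 1, Case 2 applies: T(n) = Θ(n^log_b(a) · log n) = O(n log n).

Answer: O(n log n) - Case 2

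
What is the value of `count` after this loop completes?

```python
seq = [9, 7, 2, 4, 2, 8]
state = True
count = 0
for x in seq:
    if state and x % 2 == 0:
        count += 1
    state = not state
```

Count even values at even positions
`count` takes the values: 0 → 1 → 2

Answer: 2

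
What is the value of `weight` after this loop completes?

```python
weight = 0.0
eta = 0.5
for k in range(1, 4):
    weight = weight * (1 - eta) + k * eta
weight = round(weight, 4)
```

Moving average with lr=0.5
`weight` takes the values: 0.0 → 0.5 → 1.25 → 2.125

Answer: 2.125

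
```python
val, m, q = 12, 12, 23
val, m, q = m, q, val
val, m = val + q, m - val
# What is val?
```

Trace:
`val, m, q = 12, 12, 23` → val = 12; m = 12; q = 23
`val, m, q = m, q, val` → val = 12; m = 23; q = 12
`val, m = val + q, m - val` → val = 24; m = 11
So val = 24

Answer: 24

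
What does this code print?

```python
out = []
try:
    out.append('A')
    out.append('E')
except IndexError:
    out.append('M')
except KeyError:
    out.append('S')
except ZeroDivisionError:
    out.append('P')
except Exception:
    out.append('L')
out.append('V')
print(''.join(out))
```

Execution trace: 'A' (try body) → 'E' (try body, no exception) → 'V' (after the try/except). Output: AEV

Answer: AEV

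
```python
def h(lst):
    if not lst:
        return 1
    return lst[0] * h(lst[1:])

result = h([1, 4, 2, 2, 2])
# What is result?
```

Product over [1, 4, 2, 2, 2] = 1 * 4 * 2 * 2 * 2 = 32

Answer: 32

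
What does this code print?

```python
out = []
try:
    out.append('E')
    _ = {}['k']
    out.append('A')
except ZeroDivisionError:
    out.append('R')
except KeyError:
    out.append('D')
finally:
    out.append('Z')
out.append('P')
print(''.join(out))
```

Execution trace: 'E' (try body) → 'D' (except KeyError) → 'Z' (finally) → 'P' (after the try/except). Output: EDZP

Answer: EDZP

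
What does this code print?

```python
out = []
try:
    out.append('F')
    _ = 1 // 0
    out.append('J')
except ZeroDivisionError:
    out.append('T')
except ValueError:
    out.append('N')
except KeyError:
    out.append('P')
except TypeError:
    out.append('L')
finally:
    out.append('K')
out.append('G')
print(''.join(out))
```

Execution trace: 'F' (try body) → 'T' (except ZeroDivisionError) → 'K' (finally) → 'G' (after the try/except). Output: FTKG

Answer: FTKG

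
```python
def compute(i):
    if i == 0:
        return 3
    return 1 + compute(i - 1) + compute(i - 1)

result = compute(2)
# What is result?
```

compute(i) = 1 + 2·compute(i-1), compute(0)=3. Closed form: (3+1)·2^2 - 1 = 15.

Answer: 15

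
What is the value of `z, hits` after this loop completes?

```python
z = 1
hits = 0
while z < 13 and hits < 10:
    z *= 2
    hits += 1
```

Double until >= 13 or 10 iterations
`z, hits` takes the values: (1, 0) → (2, 0) → (2, 1) → (4, 1) → (4, 2) → (8, 2) → (8, 3) → (16, 3) → (16, 4)

Answer: 16, 4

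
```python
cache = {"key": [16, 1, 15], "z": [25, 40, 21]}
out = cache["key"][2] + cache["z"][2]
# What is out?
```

Trace:
`cache = {"key": [16, 1, 15], "z": [25, 40, 21]}` → cache = {'key': [16, 1, 15], 'z': [25, 40, 21]}
`out = cache["key"][2] + cache["z"][2]` → out = 36
So out = 36

Answer: 36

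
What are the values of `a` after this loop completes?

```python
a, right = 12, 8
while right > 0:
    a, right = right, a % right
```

GCD of 12 and 8
`a` takes the values: 12 → 8 → 4

Answer: 4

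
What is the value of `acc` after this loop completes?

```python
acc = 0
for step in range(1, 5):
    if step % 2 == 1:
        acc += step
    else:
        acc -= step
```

Add odd, subtract even
`acc` takes the values: 0 → 1 → -1 → 2 → -2

Answer: -2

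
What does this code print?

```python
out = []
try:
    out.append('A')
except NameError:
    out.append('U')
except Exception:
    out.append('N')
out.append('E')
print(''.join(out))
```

Execution trace: 'A' (try body, no exception) → 'E' (after the try/except). Output: AE

Answer: AE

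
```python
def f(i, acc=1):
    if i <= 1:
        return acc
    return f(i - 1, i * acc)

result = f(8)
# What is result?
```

Accumulator trace (n, acc): (8, 1) -> (7, 8) -> (6, 56) -> (5, 336) -> (4, 1680) -> (3, 6720) -> (2, 20160) -> (1, 40320) -> return 40320

Answer: 40320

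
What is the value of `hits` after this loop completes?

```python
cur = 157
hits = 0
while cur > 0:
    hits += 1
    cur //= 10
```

Count digits by repeated division by 10
`hits` takes the values: 0 → 1 → 2 → 3

Answer: 3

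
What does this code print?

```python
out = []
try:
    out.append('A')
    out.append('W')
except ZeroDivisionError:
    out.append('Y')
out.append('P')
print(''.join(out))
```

Execution trace: 'A' (try body) → 'W' (try body, no exception) → 'P' (after the try/except). Output: AWP

Answer: AWP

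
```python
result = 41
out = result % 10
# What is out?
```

Trace:
`result = 41` → result = 41
`out = result % 10` → out = 1
So out = 1

Answer: 1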